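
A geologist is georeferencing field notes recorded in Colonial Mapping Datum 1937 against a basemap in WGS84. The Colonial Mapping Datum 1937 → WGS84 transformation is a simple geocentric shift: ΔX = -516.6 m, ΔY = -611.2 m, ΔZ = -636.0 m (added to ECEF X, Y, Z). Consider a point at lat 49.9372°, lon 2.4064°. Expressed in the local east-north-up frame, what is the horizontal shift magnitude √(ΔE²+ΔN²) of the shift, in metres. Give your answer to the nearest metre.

589 m

The local east axis at (φ, λ) is (−sin λ, cos λ, 0), so ΔE = −sin(2.4064°)·(-516.6) + cos(2.4064°)·(-611.2) = -588.97 m.
The local north axis is (−sin φ cos λ, −sin φ sin λ, cos φ), giving ΔN = 395.026 + 19.641 − 409.347 = 5.32 m.
Horizontal magnitude = √(ΔE² + ΔN²) = √((-588.97)² + 5.32²) = 588.99 m.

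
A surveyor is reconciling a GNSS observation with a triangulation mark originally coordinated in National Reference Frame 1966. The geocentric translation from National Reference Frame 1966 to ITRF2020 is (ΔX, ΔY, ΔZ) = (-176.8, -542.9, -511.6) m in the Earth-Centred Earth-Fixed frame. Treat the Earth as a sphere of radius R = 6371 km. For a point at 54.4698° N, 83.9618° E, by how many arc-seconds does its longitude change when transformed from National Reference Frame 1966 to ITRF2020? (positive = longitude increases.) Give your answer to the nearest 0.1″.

Δλ = 6.6″

sin φ = 0.813809, cos φ = 0.581132, sin λ = 0.994452, cos λ = 0.105192.
East component: ΔE = −sin λ·ΔX + cos λ·ΔY = −(0.994452)(-176.8) + (0.105192)(-542.9) = 118.71 m.
1° of latitude spans πR/180 = 111195 m; at latitude φ, 1° of longitude spans that × cos φ = 64618.9 m, so Δλ = 118.71 / 64618.9 × 3600 = 6.614″.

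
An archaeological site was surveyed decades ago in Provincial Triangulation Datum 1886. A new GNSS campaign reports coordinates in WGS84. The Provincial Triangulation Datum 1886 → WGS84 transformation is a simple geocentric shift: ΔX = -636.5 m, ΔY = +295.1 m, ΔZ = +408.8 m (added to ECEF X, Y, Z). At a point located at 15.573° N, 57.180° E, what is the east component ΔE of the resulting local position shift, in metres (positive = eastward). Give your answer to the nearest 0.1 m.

ΔE = 694.8 m

At φ = 15.573°, λ = 57.180°: sin φ = 0.268466, cos φ = 0.963289, sin λ = 0.840377, cos λ = 0.542002.
ΔE = −sin λ·ΔX + cos λ·ΔY = −(0.840377)·(-636.5) + (0.542002)·(295.1) = 694.84 m.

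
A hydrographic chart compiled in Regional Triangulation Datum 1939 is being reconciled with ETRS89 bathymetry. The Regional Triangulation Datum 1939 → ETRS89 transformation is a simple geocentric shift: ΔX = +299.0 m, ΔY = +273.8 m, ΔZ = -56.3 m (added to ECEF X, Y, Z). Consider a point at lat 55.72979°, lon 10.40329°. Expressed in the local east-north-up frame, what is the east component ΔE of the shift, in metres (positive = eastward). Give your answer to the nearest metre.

The local east axis at (φ, λ) is (−sin λ, cos λ, 0), so ΔE = −sin(10.40329°)·299.0 + cos(10.40329°)·273.8 = 215.31 m.

ΔE = 215 m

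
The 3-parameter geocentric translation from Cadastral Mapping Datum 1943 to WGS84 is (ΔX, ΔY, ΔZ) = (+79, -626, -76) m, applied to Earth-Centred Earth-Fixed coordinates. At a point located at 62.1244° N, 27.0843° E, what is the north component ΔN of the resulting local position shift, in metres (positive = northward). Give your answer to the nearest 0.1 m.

ΔN = 154.2 m

The local north axis is (−sin φ cos λ, −sin φ sin λ, cos φ), giving ΔN = -62.175 + 251.946 − 35.534 = 154.24 m.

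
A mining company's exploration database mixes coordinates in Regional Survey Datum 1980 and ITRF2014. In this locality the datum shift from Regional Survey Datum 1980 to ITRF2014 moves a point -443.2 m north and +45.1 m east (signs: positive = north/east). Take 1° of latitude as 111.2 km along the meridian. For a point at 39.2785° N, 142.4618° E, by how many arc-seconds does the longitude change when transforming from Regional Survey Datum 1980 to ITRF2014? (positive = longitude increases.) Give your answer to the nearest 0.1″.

Δλ = 1.9″

At latitude 39.2785°, cos φ = 0.774078.
1° of longitude at this latitude = 111.2 × cos φ = 86.08 km, so Δλ = 45.1 / 86077.5 = 0.0005239° = 1.886″.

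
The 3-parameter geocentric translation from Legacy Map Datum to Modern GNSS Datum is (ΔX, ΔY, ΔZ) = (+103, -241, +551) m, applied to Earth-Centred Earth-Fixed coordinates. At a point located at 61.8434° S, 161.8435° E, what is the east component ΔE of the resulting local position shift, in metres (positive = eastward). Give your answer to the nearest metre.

The local east axis at (φ, λ) is (−sin λ, cos λ, 0), so ΔE = −sin(161.8435°)·103 + cos(161.8435°)·(-241) = 196.90 m.

ΔE = 197 m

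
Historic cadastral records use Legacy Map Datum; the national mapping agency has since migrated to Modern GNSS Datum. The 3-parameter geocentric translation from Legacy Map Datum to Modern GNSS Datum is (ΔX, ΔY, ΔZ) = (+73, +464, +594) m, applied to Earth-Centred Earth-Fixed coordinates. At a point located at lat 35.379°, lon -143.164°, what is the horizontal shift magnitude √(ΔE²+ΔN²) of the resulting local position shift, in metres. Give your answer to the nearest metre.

754 m

The local east axis at (φ, λ) is (−sin λ, cos λ, 0), so ΔE = −sin(-143.164°)·73 + cos(-143.164°)·464 = -327.60 m.
The local north axis is (−sin φ cos λ, −sin φ sin λ, cos φ), giving ΔN = 33.828 + 161.062 + 484.312 = 679.20 m.
Horizontal magnitude = √(ΔE² + ΔN²) = √((-327.60)² + 679.20²) = 754.08 m.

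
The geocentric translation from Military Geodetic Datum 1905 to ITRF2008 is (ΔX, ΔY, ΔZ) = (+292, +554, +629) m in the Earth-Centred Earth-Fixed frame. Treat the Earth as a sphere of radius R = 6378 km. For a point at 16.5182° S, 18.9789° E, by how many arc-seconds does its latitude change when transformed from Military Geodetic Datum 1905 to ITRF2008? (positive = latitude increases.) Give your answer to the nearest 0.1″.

Δφ = 23.7″

sin φ = -0.284320, cos φ = 0.958729, sin λ = 0.325220, cos λ = 0.945638.
North component: ΔN = −sin φ cos λ·ΔX − sin φ sin λ·ΔY + cos φ·ΔZ = −(-0.284320)(0.945638)(292) − (-0.284320)(0.325220)(554) + (0.958729)(629) = 732.78 m.
1° of latitude spans πR/180 = 111317 m, so Δφ = 732.78 / 111317 × 3600 = 23.698″.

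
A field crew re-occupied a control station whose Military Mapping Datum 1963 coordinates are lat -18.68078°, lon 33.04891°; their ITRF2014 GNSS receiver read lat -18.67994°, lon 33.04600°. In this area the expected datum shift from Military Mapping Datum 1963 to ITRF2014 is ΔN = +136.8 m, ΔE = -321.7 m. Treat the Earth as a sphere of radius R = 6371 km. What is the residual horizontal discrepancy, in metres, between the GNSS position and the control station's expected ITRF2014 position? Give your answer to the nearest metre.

Observed coordinate differences: Δφ = +0.00084°, Δλ = -0.00291°.
Converting to metres (1° lat = 111195 m, cos φ = 0.947318): observed ΔN = 93.4 m, observed ΔE = -306.5 m.
Subtracting the expected shift leaves a residual of 93.4 − (136.8) = -43.4 m north and -306.5 − (-321.7) = 15.2 m east.
Residual distance = √((-43.4)² + 15.2²) = 46.0 m.

46 m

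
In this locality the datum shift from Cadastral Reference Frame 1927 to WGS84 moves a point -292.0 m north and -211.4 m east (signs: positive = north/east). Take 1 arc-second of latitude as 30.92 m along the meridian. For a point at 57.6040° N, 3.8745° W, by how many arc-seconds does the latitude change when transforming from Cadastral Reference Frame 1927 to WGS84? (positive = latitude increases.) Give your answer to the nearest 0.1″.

1″ of latitude = 30.92 m, so Δφ = -292.0 / 30.92 = -9.444″.

Δφ = -9.4″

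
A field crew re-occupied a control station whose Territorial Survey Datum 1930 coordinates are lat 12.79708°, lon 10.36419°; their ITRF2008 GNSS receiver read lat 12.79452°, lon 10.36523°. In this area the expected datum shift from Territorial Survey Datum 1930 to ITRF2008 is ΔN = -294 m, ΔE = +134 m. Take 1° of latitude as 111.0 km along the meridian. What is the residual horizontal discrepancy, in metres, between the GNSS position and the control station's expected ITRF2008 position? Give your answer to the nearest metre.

Observed coordinate differences: Δφ = -0.00256°, Δλ = +0.00104°.
Converting to metres (1° lat = 111000 m, cos φ = 0.975161): observed ΔN = -284.2 m, observed ΔE = 112.6 m.
Subtracting the expected shift leaves a residual of -284.2 − (-294) = 9.8 m north and 112.6 − (134) = -21.4 m east.
Residual distance = √(9.8² + (-21.4)²) = 23.6 m.

24 m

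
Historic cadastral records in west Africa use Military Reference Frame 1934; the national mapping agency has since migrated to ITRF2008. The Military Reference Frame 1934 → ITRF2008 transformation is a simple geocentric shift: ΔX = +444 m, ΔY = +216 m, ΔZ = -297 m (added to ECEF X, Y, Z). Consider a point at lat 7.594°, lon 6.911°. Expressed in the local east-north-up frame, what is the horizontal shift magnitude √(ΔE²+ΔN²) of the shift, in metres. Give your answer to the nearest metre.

391 m

The local east axis at (φ, λ) is (−sin λ, cos λ, 0), so ΔE = −sin(6.911°)·444 + cos(6.911°)·216 = 161.01 m.
The local north axis is (−sin φ cos λ, −sin φ sin λ, cos φ), giving ΔN = -58.249 − 3.435 − 294.395 = -356.08 m.
Horizontal magnitude = √(ΔE² + ΔN²) = √(161.01² + (-356.08)²) = 390.79 m.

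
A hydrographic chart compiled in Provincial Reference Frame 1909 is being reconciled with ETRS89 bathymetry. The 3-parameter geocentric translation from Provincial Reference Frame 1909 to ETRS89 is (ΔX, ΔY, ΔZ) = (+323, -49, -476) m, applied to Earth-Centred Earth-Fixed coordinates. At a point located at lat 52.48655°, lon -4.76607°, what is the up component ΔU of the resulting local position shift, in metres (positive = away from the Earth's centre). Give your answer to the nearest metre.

ΔU = -179 m

The local up (radial) axis is (cos φ cos λ, cos φ sin λ, sin φ), giving ΔU = 196.010 + 2.479 − 377.568 = -179.08 m.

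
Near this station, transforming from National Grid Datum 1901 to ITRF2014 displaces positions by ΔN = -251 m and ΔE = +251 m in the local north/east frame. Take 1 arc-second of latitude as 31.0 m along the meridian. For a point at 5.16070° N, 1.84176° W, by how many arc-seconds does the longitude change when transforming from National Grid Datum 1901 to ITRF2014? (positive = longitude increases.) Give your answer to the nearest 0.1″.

Δλ = 8.1″

At latitude 5.16070°, cos φ = 0.995946.
1″ of longitude at this latitude = 31.00 × cos φ = 30.8743 m, so Δλ = 251.0 / 30.8743 = 8.130″.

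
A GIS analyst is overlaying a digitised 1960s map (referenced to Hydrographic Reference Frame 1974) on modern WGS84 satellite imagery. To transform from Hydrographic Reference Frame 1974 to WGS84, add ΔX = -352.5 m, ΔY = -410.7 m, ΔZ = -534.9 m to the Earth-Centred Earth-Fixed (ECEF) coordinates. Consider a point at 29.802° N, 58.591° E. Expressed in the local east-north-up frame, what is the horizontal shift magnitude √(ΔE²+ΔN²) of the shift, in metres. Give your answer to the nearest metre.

217 m

The local east axis at (φ, λ) is (−sin λ, cos λ, 0), so ΔE = −sin(58.591°)·(-352.5) + cos(58.591°)·(-410.7) = 86.81 m.
The local north axis is (−sin φ cos λ, −sin φ sin λ, cos φ), giving ΔN = 91.301 + 174.210 − 464.158 = -198.65 m.
Horizontal magnitude = √(ΔE² + ΔN²) = √(86.81² + (-198.65)²) = 216.79 m.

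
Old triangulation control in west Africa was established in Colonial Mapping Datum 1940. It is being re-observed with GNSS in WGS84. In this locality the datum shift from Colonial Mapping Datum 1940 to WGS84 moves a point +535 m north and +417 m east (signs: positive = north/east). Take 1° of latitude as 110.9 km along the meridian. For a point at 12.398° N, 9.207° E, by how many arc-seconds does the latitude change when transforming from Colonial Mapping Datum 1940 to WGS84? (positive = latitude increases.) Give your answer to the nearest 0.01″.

Δφ = 17.37″

1° of latitude = 110.9 km, so Δφ = 535.0 / 110900 = 0.0048242° = 17.367″.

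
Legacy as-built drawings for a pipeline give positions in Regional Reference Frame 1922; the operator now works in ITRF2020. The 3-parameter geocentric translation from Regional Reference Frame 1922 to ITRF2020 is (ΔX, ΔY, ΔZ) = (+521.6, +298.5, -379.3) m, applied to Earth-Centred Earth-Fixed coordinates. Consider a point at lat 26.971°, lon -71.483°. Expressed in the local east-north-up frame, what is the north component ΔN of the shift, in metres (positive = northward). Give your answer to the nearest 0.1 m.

At φ = 26.971°, λ = -71.483°: sin φ = 0.453539, cos φ = 0.891236, sin λ = -0.948229, cos λ = 0.317586.
ΔN = −sin φ cos λ·ΔX − sin φ sin λ·ΔY + cos φ·ΔZ = −(0.453539)(0.317586)(521.6) − (0.453539)(-0.948229)(298.5) + (0.891236)(-379.3) = -284.80 m.

ΔN = -284.8 m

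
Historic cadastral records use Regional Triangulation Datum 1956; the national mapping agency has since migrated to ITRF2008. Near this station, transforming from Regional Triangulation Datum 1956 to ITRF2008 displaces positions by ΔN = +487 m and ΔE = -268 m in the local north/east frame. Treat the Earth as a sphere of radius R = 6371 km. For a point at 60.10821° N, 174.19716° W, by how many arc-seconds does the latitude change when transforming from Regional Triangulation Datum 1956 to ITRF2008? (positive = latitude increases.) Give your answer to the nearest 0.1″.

Δφ = 15.8″

On a sphere of radius R, 1 rad of latitude = R, so Δφ = ΔN / R = 487.0 / 6371000 = 7.6440e-05 rad = 15.767″.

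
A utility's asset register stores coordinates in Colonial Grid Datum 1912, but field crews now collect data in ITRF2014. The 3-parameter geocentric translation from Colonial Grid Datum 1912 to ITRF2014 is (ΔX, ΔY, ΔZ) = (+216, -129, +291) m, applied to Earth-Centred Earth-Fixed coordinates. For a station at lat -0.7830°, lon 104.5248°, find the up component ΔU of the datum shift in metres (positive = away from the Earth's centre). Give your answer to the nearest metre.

The local up (radial) axis is (cos φ cos λ, cos φ sin λ, sin φ), giving ΔU = -54.168 − 124.865 − 3.977 = -183.01 m.

ΔU = -183 m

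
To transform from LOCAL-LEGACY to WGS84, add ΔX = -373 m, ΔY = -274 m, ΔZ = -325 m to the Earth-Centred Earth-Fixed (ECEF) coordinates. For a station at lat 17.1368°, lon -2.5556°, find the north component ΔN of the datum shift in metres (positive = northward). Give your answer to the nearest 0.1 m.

At φ = 17.1368°, λ = -2.5556°: sin φ = 0.294654, cos φ = 0.955604, sin λ = -0.044589, cos λ = 0.999005.
ΔN = −sin φ cos λ·ΔX − sin φ sin λ·ΔY + cos φ·ΔZ = −(0.294654)(0.999005)(-373) − (0.294654)(-0.044589)(-274) + (0.955604)(-325) = -204.37 m.

ΔN = -204.4 m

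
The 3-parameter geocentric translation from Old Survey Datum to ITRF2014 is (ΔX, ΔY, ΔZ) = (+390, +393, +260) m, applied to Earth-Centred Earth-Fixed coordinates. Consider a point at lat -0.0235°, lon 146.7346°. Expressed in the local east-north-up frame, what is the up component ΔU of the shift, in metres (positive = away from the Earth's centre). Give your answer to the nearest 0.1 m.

ΔU = -110.6 m

The local up (radial) axis is (cos φ cos λ, cos φ sin λ, sin φ), giving ΔU = -326.094 + 215.568 − 0.107 = -110.63 m.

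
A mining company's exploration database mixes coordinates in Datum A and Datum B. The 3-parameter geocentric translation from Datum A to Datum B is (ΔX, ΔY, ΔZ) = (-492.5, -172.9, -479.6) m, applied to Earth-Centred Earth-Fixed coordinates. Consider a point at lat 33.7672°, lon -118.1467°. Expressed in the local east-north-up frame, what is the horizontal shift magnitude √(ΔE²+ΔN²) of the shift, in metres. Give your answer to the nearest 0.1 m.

706.8 m

At φ = 33.7672°, λ = -118.1467°: sin φ = 0.555820, cos φ = 0.831303, sin λ = -0.881743, cos λ = -0.471731.
ΔE = −sin λ·ΔX + cos λ·ΔY = −(-0.881743)·(-492.5) + (-0.471731)·(-172.9) = -352.70 m.
ΔN = −sin φ cos λ·ΔX − sin φ sin λ·ΔY + cos φ·ΔZ = −(0.555820)(-0.471731)(-492.5) − (0.555820)(-0.881743)(-172.9) + (0.831303)(-479.6) = -612.56 m.
Horizontal magnitude = √(ΔE² + ΔN²) = √((-352.70)² + (-612.56)²) = 706.84 m.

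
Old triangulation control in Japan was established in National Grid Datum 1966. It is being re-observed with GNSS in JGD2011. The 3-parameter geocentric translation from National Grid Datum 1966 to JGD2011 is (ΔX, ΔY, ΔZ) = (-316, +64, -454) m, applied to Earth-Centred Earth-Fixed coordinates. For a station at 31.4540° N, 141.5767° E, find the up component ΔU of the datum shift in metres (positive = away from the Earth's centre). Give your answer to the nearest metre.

The local up (radial) axis is (cos φ cos λ, cos φ sin λ, sin φ), giving ΔU = 211.190 + 33.929 − 236.903 = 8.22 m.

ΔU = 8 m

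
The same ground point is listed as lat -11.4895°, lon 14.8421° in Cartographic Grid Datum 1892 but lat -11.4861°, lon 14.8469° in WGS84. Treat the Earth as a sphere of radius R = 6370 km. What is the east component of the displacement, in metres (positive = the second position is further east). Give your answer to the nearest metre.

ΔE = 523 m

Δφ = -11.4861° − -11.4895° = +0.0034°; Δλ = 14.8469° − 14.8421° = +0.0048°.
1° along a meridian = πR/180 = 111177 m.
ΔN = Δφ × 111177 = 378.0 m; ΔE = Δλ × 111177 × cos(-11.4895°) = +0.0048 × 111177 × 0.979961 = 523.0 m.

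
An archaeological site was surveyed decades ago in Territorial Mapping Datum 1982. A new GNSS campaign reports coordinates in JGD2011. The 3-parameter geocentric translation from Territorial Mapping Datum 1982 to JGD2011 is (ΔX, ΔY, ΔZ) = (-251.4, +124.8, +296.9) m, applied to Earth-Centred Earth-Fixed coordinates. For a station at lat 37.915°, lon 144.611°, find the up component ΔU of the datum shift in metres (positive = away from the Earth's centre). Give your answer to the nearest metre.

ΔU = 401 m

At φ = 37.915°, λ = 144.611°: sin φ = 0.614492, cos φ = 0.788923, sin λ = 0.579125, cos λ = -0.815239.
ΔU = cos φ cos λ·ΔX + cos φ sin λ·ΔY + sin φ·ΔZ = (0.788923)(-0.815239)(-251.4) + (0.788923)(0.579125)(124.8) + (0.614492)(296.9) = 401.15 m.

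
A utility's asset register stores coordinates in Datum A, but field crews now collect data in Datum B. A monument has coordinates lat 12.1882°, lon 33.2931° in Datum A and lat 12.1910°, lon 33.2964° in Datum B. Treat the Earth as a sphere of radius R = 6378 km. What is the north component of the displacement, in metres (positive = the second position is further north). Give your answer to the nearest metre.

Δφ = 12.1910° − 12.1882° = +0.0028°; Δλ = 33.2964° − 33.2931° = +0.0033°.
1° along a meridian = πR/180 = 111317 m.
ΔN = Δφ × 111317 = 311.7 m; ΔE = Δλ × 111317 × cos(12.1882°) = +0.0033 × 111317 × 0.977459 = 359.1 m.

ΔN = 312 m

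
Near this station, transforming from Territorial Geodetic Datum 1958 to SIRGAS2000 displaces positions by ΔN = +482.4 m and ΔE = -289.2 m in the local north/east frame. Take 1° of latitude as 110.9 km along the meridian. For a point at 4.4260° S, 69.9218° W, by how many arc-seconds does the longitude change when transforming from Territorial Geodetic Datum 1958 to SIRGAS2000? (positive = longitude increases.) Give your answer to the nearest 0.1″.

Δλ = -9.4″

At latitude -4.4260°, cos φ = 0.997018.
1° of longitude at this latitude = 110.9 × cos φ = 110.57 km, so Δλ = -289.2 / 110569.3 = -0.0026156° = -9.416″.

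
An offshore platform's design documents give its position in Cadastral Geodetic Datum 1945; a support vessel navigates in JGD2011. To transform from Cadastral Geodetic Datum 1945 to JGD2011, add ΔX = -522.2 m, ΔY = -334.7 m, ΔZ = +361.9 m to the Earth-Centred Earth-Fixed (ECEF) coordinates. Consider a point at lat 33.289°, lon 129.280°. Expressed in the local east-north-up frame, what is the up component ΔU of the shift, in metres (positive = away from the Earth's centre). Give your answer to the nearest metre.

ΔU = 258 m

The local up (radial) axis is (cos φ cos λ, cos φ sin λ, sin φ), giving ΔU = 276.361 − 216.567 + 198.633 = 258.43 m.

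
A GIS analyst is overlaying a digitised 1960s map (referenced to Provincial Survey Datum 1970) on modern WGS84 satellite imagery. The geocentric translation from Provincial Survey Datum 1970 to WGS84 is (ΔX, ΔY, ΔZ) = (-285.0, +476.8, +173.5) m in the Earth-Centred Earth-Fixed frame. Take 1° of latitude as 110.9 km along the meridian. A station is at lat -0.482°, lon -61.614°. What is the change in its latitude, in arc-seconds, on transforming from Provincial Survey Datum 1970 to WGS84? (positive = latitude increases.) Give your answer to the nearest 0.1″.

Δφ = 5.5″

sin φ = -0.008412, cos φ = 0.999965, sin λ = -0.879765, cos λ = 0.475409.
North component: ΔN = −sin φ cos λ·ΔX − sin φ sin λ·ΔY + cos φ·ΔZ = −(-0.008412)(0.475409)(-285.0) − (-0.008412)(-0.879765)(476.8) + (0.999965)(173.5) = 168.83 m.
1° of latitude spans 110900 m, so Δφ = 168.83 / 110900 × 3600 = 5.480″.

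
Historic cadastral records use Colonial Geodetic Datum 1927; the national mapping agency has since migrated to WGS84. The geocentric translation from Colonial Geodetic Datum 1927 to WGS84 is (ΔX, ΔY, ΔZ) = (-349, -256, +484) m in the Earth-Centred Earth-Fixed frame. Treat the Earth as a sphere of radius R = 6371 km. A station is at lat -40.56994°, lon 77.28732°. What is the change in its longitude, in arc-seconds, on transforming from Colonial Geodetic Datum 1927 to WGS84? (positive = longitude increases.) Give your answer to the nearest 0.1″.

Δλ = 12.1″

sin φ = -0.650376, cos φ = 0.759613, sin λ = 0.975486, cos λ = 0.220062.
East component: ΔE = −sin λ·ΔX + cos λ·ΔY = −(0.975486)(-349) + (0.220062)(-256) = 284.11 m.
1° of latitude spans πR/180 = 111195 m; at latitude φ, 1° of longitude spans that × cos φ = 84465.1 m, so Δλ = 284.11 / 84465.1 × 3600 = 12.109″.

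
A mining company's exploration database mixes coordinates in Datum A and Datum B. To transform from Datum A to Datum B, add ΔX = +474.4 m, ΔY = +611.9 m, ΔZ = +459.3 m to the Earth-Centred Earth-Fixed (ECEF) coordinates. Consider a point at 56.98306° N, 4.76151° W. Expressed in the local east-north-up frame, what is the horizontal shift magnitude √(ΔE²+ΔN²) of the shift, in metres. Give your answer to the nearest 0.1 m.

657.4 m

At φ = 56.98306°, λ = -4.76151°: sin φ = 0.838510, cos φ = 0.544887, sin λ = -0.083008, cos λ = 0.996549.
ΔE = −sin λ·ΔX + cos λ·ΔY = −(-0.083008)·(474.4) + (0.996549)·(611.9) = 649.17 m.
ΔN = −sin φ cos λ·ΔX − sin φ sin λ·ΔY + cos φ·ΔZ = −(0.838510)(0.996549)(474.4) − (0.838510)(-0.083008)(611.9) + (0.544887)(459.3) = -103.56 m.
Horizontal magnitude = √(ΔE² + ΔN²) = √(649.17² + (-103.56)²) = 657.38 m.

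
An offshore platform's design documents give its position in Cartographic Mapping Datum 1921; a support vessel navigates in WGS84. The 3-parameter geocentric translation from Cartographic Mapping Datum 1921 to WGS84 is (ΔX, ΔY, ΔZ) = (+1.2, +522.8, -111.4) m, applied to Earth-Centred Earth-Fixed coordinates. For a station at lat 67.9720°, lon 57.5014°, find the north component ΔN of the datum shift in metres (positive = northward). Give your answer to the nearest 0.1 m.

ΔN = -451.1 m

At φ = 67.9720°, λ = 57.5014°: sin φ = 0.927001, cos φ = 0.375060, sin λ = 0.843405, cos λ = 0.537279.
ΔN = −sin φ cos λ·ΔX − sin φ sin λ·ΔY + cos φ·ΔZ = −(0.927001)(0.537279)(1.2) − (0.927001)(0.843405)(522.8) + (0.375060)(-111.4) = -451.12 m.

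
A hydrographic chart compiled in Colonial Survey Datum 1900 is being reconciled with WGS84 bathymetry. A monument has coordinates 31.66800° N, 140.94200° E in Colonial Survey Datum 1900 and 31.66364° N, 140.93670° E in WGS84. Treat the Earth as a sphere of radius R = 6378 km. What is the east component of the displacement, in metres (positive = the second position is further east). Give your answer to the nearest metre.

ΔE = -502 m

Δφ = 31.66364° − 31.66800° = -0.00436°; Δλ = 140.93670° − 140.94200° = -0.00530°.
1° along a meridian = πR/180 = 111317 m.
ΔN = Δφ × 111317 = -485.3 m; ΔE = Δλ × 111317 × cos(31.66800°) = -0.00530 × 111317 × 0.851104 = -502.1 m.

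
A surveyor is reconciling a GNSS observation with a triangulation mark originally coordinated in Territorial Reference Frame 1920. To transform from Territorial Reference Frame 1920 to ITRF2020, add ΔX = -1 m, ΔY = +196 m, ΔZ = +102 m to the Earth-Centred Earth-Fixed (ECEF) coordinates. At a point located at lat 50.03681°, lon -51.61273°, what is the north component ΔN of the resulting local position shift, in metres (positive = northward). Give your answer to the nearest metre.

ΔN = 184 m

The local north axis is (−sin φ cos λ, −sin φ sin λ, cos φ), giving ΔN = 0.476 + 117.752 + 65.514 = 183.74 m.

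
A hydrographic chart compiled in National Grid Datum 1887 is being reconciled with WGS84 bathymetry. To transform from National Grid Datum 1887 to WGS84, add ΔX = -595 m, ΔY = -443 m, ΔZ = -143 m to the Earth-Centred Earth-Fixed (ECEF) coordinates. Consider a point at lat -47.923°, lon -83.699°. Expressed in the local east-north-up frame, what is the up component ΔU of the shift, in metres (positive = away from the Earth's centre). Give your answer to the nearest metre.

The local up (radial) axis is (cos φ cos λ, cos φ sin λ, sin φ), giving ΔU = -43.761 + 295.074 + 106.141 = 357.45 m.

ΔU = 357 m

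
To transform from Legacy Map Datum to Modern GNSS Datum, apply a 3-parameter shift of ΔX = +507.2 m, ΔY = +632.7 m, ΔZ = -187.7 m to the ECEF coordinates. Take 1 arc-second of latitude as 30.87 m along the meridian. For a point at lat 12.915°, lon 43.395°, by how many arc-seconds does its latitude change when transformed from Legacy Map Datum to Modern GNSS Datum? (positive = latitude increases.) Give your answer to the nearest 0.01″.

sin φ = 0.223505, cos φ = 0.974703, sin λ = 0.687024, cos λ = 0.726635.
North component: ΔN = −sin φ cos λ·ΔX − sin φ sin λ·ΔY + cos φ·ΔZ = −(0.223505)(0.726635)(507.2) − (0.223505)(0.687024)(632.7) + (0.974703)(-187.7) = -362.48 m.
1° of latitude spans 3600 × 30.87 = 111132 m, so Δφ = -362.48 / 111132 × 3600 = -11.742″.

Δφ = -11.74″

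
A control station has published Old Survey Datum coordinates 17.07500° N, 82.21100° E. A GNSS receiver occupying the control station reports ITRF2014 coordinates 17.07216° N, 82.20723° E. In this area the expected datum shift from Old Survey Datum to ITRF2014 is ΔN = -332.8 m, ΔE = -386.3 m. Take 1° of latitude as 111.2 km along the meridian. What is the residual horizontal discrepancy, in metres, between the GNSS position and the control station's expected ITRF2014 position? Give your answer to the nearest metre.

22 m

Observed coordinate differences: Δφ = -0.00284°, Δλ = -0.00377°.
Converting to metres (1° lat = 111200 m, cos φ = 0.955921): observed ΔN = -315.8 m, observed ΔE = -400.7 m.
Subtracting the expected shift leaves a residual of -315.8 − (-332.8) = 17.0 m north and -400.7 − (-386.3) = -14.4 m east.
Residual distance = √(17.0² + (-14.4)²) = 22.3 m.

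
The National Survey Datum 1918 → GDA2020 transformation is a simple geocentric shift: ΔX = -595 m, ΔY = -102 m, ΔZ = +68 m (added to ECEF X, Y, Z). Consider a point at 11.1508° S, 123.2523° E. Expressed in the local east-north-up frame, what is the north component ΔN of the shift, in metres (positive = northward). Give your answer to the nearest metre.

ΔN = 113 m

At φ = -11.1508°, λ = 123.2523°: sin φ = -0.193392, cos φ = 0.981122, sin λ = 0.836264, cos λ = -0.548327.
ΔN = −sin φ cos λ·ΔX − sin φ sin λ·ΔY + cos φ·ΔZ = −(-0.193392)(-0.548327)(-595) − (-0.193392)(0.836264)(-102) + (0.981122)(68) = 113.32 m.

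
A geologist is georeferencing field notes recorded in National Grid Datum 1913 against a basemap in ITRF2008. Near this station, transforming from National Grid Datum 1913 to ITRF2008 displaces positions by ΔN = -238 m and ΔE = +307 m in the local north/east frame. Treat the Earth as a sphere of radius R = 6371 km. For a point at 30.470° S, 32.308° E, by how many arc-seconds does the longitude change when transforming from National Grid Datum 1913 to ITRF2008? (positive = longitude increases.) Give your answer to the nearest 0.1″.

Δλ = 11.5″

At latitude -30.470°, cos φ = 0.861895.
One radian of longitude at latitude φ spans R cos φ, so Δλ = ΔE / (R cos φ) = 307.0 / (6371000 × 0.861895) = 5.5908e-05 rad = 11.532″.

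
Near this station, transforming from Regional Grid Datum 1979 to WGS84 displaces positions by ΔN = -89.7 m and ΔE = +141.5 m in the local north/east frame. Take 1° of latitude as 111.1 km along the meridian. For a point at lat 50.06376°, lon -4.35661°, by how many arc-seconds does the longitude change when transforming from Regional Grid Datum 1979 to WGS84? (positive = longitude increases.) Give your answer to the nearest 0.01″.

At latitude 50.06376°, cos φ = 0.641935.
1° of longitude at this latitude = 111.1 × cos φ = 71.32 km, so Δλ = 141.5 / 71318.9 = 0.0019840° = 7.143″.

Δλ = 7.14″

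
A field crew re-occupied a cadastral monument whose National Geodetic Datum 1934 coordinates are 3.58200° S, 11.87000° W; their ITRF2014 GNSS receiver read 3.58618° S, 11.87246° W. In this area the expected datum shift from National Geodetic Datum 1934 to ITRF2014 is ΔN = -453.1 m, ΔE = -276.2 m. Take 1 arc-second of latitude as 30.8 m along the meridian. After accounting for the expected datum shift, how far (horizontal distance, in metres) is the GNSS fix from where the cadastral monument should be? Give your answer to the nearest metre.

Observed coordinate differences: Δφ = -0.00418°, Δλ = -0.00246°.
Converting to metres (1° lat = 110880 m, cos φ = 0.998046): observed ΔN = -463.5 m, observed ΔE = -272.2 m.
Subtracting the expected shift leaves a residual of -463.5 − (-453.1) = -10.4 m north and -272.2 − (-276.2) = 4.0 m east.
Residual distance = √((-10.4)² + 4.0²) = 11.1 m.

11 m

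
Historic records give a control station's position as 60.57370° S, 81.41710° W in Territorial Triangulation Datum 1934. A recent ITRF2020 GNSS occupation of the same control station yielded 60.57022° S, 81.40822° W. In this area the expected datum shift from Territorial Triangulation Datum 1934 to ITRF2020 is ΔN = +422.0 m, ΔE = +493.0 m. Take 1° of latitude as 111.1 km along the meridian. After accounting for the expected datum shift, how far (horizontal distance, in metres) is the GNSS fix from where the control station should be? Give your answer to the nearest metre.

Observed coordinate differences: Δφ = +0.00348°, Δλ = +0.00888°.
Converting to metres (1° lat = 111100 m, cos φ = 0.491304): observed ΔN = 386.6 m, observed ΔE = 484.7 m.
Subtracting the expected shift leaves a residual of 386.6 − (422.0) = -35.4 m north and 484.7 − (493.0) = -8.3 m east.
Residual distance = √((-35.4)² + (-8.3)²) = 36.3 m.

36 m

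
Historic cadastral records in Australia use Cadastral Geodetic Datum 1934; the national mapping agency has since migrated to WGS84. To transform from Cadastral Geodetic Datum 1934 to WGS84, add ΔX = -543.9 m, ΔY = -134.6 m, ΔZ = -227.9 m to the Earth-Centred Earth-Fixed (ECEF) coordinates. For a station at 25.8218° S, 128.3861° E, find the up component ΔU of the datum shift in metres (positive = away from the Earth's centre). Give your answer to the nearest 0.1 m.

ΔU = 308.3 m

The local up (radial) axis is (cos φ cos λ, cos φ sin λ, sin φ), giving ΔU = 304.017 − 94.971 + 99.267 = 308.31 m.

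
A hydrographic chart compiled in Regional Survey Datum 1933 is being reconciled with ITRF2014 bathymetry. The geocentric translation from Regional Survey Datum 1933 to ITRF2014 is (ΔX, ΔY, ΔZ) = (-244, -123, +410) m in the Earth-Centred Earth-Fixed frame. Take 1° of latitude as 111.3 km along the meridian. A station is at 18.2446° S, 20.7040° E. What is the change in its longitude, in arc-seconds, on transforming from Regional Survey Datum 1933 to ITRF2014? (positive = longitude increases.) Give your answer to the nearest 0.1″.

Δλ = -1.0″

sin φ = -0.313074, cos φ = 0.949729, sin λ = 0.353540, cos λ = 0.935419.
East component: ΔE = −sin λ·ΔX + cos λ·ΔY = −(0.353540)(-244) + (0.935419)(-123) = -28.79 m.
1° of latitude spans 111300 m; at latitude φ, 1° of longitude spans that × cos φ = 105704.8 m, so Δλ = -28.79 / 105704.8 × 3600 = -0.981″.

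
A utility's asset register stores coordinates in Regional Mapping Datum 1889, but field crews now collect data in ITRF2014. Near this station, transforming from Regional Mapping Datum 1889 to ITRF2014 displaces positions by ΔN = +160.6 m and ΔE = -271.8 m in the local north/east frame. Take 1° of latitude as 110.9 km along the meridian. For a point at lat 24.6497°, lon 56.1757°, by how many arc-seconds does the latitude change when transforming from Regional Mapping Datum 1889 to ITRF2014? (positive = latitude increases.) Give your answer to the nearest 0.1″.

Δφ = 5.2″

1° of latitude = 110.9 km, so Δφ = 160.6 / 110900 = 0.0014482° = 5.213″.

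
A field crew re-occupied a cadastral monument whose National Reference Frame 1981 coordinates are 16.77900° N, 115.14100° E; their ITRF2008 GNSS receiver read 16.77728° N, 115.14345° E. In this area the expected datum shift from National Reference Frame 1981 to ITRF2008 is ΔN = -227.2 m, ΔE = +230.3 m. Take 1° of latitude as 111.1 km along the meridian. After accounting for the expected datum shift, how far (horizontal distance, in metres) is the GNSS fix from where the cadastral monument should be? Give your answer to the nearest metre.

47 m

Observed coordinate differences: Δφ = -0.00172°, Δλ = +0.00245°.
Converting to metres (1° lat = 111100 m, cos φ = 0.957425): observed ΔN = -191.1 m, observed ΔE = 260.6 m.
Subtracting the expected shift leaves a residual of -191.1 − (-227.2) = 36.1 m north and 260.6 − (230.3) = 30.3 m east.
Residual distance = √(36.1² + 30.3²) = 47.1 m.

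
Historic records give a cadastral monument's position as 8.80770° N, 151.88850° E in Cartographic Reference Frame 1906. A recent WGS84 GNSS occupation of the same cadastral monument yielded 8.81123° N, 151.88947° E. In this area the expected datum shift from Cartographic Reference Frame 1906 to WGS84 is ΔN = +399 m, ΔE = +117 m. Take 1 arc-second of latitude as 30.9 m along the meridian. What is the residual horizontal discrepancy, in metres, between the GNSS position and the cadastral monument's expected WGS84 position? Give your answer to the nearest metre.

Observed coordinate differences: Δφ = +0.00353°, Δλ = +0.00097°.
Converting to metres (1° lat = 111240 m, cos φ = 0.988208): observed ΔN = 392.7 m, observed ΔE = 106.6 m.
Subtracting the expected shift leaves a residual of 392.7 − (399) = -6.3 m north and 106.6 − (117) = -10.4 m east.
Residual distance = √((-6.3)² + (-10.4)²) = 12.1 m.

12 m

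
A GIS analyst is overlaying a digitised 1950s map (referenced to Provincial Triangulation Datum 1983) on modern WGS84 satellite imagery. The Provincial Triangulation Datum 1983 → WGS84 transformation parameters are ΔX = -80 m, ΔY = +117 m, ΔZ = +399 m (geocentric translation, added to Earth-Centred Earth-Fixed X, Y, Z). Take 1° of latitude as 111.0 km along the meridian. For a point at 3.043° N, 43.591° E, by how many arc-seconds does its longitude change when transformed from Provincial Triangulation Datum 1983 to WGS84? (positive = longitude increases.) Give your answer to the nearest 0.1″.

sin φ = 0.053085, cos φ = 0.998590, sin λ = 0.689506, cos λ = 0.724280.
East component: ΔE = −sin λ·ΔX + cos λ·ΔY = −(0.689506)(-80) + (0.724280)(117) = 139.90 m.
1° of latitude spans 111000 m; at latitude φ, 1° of longitude spans that × cos φ = 110843.5 m, so Δλ = 139.90 / 110843.5 × 3600 = 4.544″.

Δλ = 4.5″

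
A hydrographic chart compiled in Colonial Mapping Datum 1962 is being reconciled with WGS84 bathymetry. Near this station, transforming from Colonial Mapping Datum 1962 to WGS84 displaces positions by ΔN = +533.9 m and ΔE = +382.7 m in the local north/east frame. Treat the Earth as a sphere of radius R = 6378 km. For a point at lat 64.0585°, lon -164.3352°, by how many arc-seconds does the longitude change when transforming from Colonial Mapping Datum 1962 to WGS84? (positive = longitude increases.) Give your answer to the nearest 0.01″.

Δλ = 28.29″

At latitude 64.0585°, cos φ = 0.437453.
One radian of longitude at latitude φ spans R cos φ, so Δλ = ΔE / (R cos φ) = 382.7 / (6378000 × 0.437453) = 1.3716e-04 rad = 28.292″.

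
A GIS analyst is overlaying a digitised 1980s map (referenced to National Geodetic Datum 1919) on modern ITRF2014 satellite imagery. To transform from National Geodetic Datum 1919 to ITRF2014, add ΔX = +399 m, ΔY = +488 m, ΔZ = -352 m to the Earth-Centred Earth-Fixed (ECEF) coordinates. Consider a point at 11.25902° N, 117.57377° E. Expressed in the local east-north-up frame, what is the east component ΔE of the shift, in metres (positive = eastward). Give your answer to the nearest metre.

At φ = 11.25902°, λ = 117.57377°: sin φ = 0.195245, cos φ = 0.980755, sin λ = 0.886416, cos λ = -0.462890.
ΔE = −sin λ·ΔX + cos λ·ΔY = −(0.886416)·(399) + (-0.462890)·(488) = -579.57 m.

ΔE = -580 m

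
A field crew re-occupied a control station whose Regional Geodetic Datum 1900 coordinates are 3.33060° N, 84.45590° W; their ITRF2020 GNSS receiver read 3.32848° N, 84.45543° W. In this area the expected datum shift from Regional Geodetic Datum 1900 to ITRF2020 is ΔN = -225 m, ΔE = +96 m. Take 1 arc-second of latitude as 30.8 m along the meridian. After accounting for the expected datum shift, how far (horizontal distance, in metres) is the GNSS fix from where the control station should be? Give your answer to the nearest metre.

45 m

Observed coordinate differences: Δφ = -0.00212°, Δλ = +0.00047°.
Converting to metres (1° lat = 110880 m, cos φ = 0.998311): observed ΔN = -235.1 m, observed ΔE = 52.0 m.
Subtracting the expected shift leaves a residual of -235.1 − (-225) = -10.1 m north and 52.0 − (96) = -44.0 m east.
Residual distance = √((-10.1)² + (-44.0)²) = 45.1 m.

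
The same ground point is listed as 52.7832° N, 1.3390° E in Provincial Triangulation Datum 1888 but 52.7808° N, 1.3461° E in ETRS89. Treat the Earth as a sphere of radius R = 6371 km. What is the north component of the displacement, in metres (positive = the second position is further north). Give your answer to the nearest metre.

ΔN = -267 m

Δφ = 52.7808° − 52.7832° = -0.0024°; Δλ = 1.3461° − 1.3390° = +0.0071°.
1° along a meridian = πR/180 = 111195 m.
ΔN = Δφ × 111195 = -266.9 m; ΔE = Δλ × 111195 × cos(52.7832°) = +0.0071 × 111195 × 0.604833 = 477.5 m.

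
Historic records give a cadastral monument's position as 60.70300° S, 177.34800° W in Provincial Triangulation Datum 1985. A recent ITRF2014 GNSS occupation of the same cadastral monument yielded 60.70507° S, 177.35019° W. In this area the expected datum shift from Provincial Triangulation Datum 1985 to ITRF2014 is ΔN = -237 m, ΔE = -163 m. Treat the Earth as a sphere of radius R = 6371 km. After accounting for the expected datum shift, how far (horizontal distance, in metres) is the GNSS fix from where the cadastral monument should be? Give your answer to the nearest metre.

Observed coordinate differences: Δφ = -0.00207°, Δλ = -0.00219°.
Converting to metres (1° lat = 111195 m, cos φ = 0.489337): observed ΔN = -230.2 m, observed ΔE = -119.2 m.
Subtracting the expected shift leaves a residual of -230.2 − (-237) = 6.8 m north and -119.2 − (-163) = 43.8 m east.
Residual distance = √(6.8² + 43.8²) = 44.4 m.

44 m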